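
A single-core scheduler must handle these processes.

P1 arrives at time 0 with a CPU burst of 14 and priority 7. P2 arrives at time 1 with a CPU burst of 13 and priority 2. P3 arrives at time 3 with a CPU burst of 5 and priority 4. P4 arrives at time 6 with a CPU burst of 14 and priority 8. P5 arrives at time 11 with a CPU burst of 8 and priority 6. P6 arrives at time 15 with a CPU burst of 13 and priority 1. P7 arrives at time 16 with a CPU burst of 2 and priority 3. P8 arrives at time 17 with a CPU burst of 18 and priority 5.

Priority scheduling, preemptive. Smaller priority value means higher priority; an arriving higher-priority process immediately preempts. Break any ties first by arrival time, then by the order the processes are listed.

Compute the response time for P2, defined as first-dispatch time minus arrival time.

0

Schedule: | P1 0-1 | P2 1-14 | P3 14-15 | P6 15-28 | P7 28-30 | P3 30-34 | P8 34-52 | P5 52-60 | P1 60-73 | P4 73-87 |
Completion: P1=73  P2=14  P3=34  P4=87  P5=60  P6=28  P7=30  P8=52
Turnaround (C−A): P1=73  P2=13  P3=31  P4=81  P5=49  P6=13  P7=14  P8=35
Response(P2) = first start − arrival = 1 − 1 = 0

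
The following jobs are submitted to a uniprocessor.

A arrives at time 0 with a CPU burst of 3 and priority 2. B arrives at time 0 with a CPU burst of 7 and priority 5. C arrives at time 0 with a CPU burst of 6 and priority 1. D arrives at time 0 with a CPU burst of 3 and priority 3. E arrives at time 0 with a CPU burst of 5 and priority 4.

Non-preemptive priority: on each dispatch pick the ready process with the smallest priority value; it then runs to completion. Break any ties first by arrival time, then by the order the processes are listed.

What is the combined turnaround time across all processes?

Gantt: | C 0-6 | A 6-9 | D 9-12 | E 12-17 | B 17-24 |
Completion: A=9  B=24  C=6  D=12  E=17
Turnaround = completion − arrival: A=9, B=24, C=6, D=12, E=17
Total turnaround = 9 + 24 + 6 + 12 + 17 = 68

68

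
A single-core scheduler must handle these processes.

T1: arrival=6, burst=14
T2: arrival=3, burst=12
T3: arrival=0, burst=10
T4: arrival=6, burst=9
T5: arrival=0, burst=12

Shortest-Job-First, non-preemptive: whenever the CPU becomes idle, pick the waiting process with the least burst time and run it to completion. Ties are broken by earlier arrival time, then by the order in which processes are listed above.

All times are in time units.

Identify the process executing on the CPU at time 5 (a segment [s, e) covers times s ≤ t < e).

T3

Gantt: | T3 0-10 | T4 10-19 | T5 19-31 | T2 31-43 | T1 43-57 |
Completion: T1=57  T2=43  T3=10  T4=19  T5=31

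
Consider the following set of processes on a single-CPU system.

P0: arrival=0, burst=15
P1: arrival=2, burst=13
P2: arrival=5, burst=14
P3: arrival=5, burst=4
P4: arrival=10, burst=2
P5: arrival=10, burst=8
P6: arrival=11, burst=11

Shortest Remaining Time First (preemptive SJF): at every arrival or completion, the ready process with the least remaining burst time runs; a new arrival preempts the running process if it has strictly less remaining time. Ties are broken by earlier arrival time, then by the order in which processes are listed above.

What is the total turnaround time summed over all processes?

187

Schedule: | P0 0-5 | P3 5-9 | P0 9-10 | P4 10-12 | P5 12-20 | P0 20-29 | P6 29-40 | P1 40-53 | P2 53-67 |
Completion: P0=29  P1=53  P2=67  P3=9  P4=12  P5=20  P6=40
Turnaround (C−A): P0=29  P1=51  P2=62  P3=4  P4=2  P5=10  P6=29
Turnaround = completion − arrival: P0=29, P1=51, P2=62, P3=4, P4=2, P5=10, P6=29
Total turnaround = 29 + 51 + 62 + 4 + 2 + 10 + 29 = 187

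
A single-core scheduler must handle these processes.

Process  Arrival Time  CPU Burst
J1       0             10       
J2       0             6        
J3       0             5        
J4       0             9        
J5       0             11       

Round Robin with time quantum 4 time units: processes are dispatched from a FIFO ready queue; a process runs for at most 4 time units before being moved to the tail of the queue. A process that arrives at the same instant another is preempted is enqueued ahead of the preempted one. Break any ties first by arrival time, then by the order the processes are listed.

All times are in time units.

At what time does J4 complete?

38

Schedule: | J1 0-4 | J2 4-8 | J3 8-12 | J4 12-16 | J5 16-20 | J1 20-24 | J2 24-26 | J3 26-27 | J4 27-31 | J5 31-35 | J1 35-37 | J4 37-38 | J5 38-41 |
Completion: J1=37  J2=26  J3=27  J4=38  J5=41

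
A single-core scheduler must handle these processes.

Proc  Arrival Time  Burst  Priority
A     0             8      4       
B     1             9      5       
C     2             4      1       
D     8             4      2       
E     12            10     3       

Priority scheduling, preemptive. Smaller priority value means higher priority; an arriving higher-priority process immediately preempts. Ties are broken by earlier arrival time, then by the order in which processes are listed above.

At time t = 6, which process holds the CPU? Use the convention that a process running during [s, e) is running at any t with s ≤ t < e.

Timeline: | A 0-2 | C 2-6 | A 6-8 | D 8-12 | E 12-22 | A 22-26 | B 26-35 |
Completion: A=26  B=35  C=6  D=12  E=22
Turnaround (C−A): A=26  B=34  C=4  D=4  E=10

A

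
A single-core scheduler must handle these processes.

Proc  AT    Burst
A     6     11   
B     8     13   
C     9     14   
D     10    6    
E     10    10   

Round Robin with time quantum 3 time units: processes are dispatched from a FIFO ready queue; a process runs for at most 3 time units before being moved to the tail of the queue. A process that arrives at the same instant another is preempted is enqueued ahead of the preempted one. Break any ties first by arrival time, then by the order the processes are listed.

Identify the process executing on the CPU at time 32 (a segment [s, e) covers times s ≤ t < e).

Gantt: | idle 0-6 | A 6-9 | B 9-12 | C 12-15 | A 15-18 | D 18-21 | E 21-24 | B 24-27 | C 27-30 | A 30-33 | D 33-36 | E 36-39 | B 39-42 | C 42-45 | A 45-47 | E 47-50 | B 50-53 | C 53-56 | E 56-57 | B 57-58 | C 58-60 |
Completion: A=47  B=58  C=60  D=36  E=57

A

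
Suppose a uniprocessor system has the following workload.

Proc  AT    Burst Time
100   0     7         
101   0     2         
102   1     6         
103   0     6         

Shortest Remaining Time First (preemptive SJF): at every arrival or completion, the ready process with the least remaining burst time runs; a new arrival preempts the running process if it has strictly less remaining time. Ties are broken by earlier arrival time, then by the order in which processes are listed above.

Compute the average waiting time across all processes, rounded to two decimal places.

5.75

Gantt: | 101 0-2 | 103 2-8 | 102 8-14 | 100 14-21 |
Completion: 100=21  101=2  102=14  103=8
Waiting times: 100=14, 101=0, 102=7, 103=2
Average waiting = (14+0+7+2) / 4 = 23/4 = 5.75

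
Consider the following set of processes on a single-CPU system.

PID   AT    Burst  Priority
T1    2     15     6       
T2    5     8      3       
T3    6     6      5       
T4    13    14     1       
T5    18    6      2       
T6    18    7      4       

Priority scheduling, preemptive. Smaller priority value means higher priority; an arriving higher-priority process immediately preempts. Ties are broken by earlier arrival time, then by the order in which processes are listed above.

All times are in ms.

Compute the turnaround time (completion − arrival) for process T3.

Timeline: | idle 0-2 | T1 2-5 | T2 5-13 | T4 13-27 | T5 27-33 | T6 33-40 | T3 40-46 | T1 46-58 |
Completion: T1=58  T2=13  T3=46  T4=27  T5=33  T6=40
Turnaround (C−A): T1=56  T2=8  T3=40  T4=14  T5=15  T6=22
Turnaround(T3) = completion − arrival = 46 − 6 = 40

40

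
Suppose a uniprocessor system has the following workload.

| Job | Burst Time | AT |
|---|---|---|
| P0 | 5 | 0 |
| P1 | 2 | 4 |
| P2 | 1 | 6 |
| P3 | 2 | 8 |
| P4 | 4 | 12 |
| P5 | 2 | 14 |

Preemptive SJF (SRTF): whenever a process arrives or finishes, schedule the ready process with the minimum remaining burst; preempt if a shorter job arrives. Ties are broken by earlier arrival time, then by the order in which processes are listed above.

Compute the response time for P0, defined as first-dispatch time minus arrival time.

Schedule: | P0 0-5 | P1 5-7 | P2 7-8 | P3 8-10 | idle 10-12 | P4 12-16 | P5 16-18 |
Completion: P0=5  P1=7  P2=8  P3=10  P4=16  P5=18
Turnaround (C−A): P0=5  P1=3  P2=2  P3=2  P4=4  P5=4
Response(P0) = first start − arrival = 0 − 0 = 0

0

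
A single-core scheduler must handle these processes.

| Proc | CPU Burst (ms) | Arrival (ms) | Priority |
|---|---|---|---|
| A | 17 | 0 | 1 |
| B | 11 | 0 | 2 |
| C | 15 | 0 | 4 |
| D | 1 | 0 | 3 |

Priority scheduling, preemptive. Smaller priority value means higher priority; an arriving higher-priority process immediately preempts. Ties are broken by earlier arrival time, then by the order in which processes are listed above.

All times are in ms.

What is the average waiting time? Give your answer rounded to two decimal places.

18.50

Timeline: | A 0-17 | B 17-28 | D 28-29 | C 29-44 |
Completion: A=17  B=28  C=44  D=29
Turnaround (C−A): A=17  B=28  C=44  D=29
Waiting times: A=0, B=17, C=29, D=28
Average waiting = (0+17+29+28) / 4 = 74/4 = 18.50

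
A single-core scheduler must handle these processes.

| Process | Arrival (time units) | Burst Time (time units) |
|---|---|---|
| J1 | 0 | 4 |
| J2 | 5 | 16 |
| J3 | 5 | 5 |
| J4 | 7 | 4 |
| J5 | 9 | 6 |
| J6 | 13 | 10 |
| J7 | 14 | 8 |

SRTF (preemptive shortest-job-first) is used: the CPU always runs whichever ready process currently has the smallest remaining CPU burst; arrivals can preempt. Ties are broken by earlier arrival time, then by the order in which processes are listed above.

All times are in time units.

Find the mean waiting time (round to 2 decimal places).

Gantt: | J1 0-4 | idle 4-5 | J3 5-10 | J4 10-14 | J5 14-20 | J7 20-28 | J6 28-38 | J2 38-54 |
Completion: J1=4  J2=54  J3=10  J4=14  J5=20  J6=38  J7=28
Turnaround (C−A): J1=4  J2=49  J3=5  J4=7  J5=11  J6=25  J7=14
Waiting times: J1=0, J2=33, J3=0, J4=3, J5=5, J6=15, J7=6
Average waiting = (0+33+0+3+5+15+6) / 7 = 62/7 = 8.86

8.86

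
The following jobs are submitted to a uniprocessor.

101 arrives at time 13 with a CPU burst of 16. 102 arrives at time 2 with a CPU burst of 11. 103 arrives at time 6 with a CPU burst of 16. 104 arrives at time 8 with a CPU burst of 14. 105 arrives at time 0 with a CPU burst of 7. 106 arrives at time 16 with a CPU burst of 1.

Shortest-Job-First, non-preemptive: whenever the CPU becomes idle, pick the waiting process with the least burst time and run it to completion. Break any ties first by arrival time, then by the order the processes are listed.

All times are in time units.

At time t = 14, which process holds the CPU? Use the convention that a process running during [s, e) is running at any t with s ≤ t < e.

Schedule: | 105 0-7 | 102 7-18 | 106 18-19 | 104 19-33 | 103 33-49 | 101 49-65 |
Completion: 101=65  102=18  103=49  104=33  105=7  106=19
Turnaround (C−A): 101=52  102=16  103=43  104=25  105=7  106=3

102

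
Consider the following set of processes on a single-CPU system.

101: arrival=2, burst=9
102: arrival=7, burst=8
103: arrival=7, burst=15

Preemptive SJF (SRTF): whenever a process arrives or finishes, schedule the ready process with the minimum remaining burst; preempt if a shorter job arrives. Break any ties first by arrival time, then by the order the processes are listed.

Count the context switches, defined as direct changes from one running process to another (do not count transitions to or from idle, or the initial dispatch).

2

Gantt: | idle 0-2 | 101 2-11 | 102 11-19 | 103 19-34 |
Completion: 101=11  102=19  103=34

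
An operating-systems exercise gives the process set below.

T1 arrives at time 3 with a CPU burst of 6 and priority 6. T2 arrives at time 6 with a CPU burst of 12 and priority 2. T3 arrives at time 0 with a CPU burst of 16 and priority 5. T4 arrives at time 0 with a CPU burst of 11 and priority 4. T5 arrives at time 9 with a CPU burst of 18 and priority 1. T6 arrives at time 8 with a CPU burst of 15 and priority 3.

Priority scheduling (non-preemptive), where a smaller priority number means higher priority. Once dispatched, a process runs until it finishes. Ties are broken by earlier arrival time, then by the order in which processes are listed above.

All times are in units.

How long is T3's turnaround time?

72

Gantt: | T4 0-11 | T5 11-29 | T2 29-41 | T6 41-56 | T3 56-72 | T1 72-78 |
Completion: T1=78  T2=41  T3=72  T4=11  T5=29  T6=56
Turnaround(T3) = completion − arrival = 72 − 0 = 72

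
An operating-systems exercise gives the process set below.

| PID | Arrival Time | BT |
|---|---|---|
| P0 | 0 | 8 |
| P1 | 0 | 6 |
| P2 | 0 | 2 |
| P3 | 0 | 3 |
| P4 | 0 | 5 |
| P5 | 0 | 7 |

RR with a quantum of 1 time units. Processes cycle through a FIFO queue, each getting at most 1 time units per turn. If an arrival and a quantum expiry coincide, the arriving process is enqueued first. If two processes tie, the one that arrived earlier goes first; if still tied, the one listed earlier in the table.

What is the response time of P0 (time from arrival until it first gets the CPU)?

0

Gantt: | P0 0-1 | P1 1-2 | P2 2-3 | P3 3-4 | P4 4-5 | P5 5-6 | P0 6-7 | P1 7-8 | P2 8-9 | P3 9-10 | P4 10-11 | P5 11-12 | P0 12-13 | P1 13-14 | P3 14-15 | P4 15-16 | P5 16-17 | P0 17-18 | P1 18-19 | P4 19-20 | P5 20-21 | P0 21-22 | P1 22-23 | P4 23-24 | P5 24-25 | P0 25-26 | P1 26-27 | P5 27-28 | P0 28-29 | P5 29-30 | P0 30-31 |
Completion: P0=31  P1=27  P2=9  P3=15  P4=24  P5=30
Response(P0) = first start − arrival = 0 − 0 = 0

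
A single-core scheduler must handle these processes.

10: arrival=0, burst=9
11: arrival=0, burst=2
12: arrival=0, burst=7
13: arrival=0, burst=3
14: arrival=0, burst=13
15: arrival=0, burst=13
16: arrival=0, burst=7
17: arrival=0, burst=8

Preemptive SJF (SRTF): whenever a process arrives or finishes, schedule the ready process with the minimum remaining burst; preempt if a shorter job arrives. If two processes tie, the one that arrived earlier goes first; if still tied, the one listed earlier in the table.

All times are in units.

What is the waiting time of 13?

Timeline: | 11 0-2 | 13 2-5 | 12 5-12 | 16 12-19 | 17 19-27 | 10 27-36 | 14 36-49 | 15 49-62 |
Completion: 10=36  11=2  12=12  13=5  14=49  15=62  16=19  17=27
Turnaround (C−A): 10=36  11=2  12=12  13=5  14=49  15=62  16=19  17=27
Waiting(13) = turnaround − burst = 5 − 3 = 2

2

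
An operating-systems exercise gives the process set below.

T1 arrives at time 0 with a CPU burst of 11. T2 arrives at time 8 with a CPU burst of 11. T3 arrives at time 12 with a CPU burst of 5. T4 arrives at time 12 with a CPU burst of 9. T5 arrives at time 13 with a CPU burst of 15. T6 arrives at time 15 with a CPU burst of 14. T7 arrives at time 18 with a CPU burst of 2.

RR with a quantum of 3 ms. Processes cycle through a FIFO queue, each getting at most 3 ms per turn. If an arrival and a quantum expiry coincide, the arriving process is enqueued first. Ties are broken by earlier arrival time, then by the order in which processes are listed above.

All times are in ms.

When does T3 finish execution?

31

Schedule: | T1 0-9 | T2 9-12 | T1 12-14 | T3 14-17 | T4 17-20 | T2 20-23 | T5 23-26 | T6 26-29 | T3 29-31 | T7 31-33 | T4 33-36 | T2 36-39 | T5 39-42 | T6 42-45 | T4 45-48 | T2 48-50 | T5 50-53 | T6 53-56 | T5 56-59 | T6 59-62 | T5 62-65 | T6 65-67 |
Completion: T1=14  T2=50  T3=31  T4=48  T5=65  T6=67  T7=33
Turnaround (C−A): T1=14  T2=42  T3=19  T4=36  T5=52  T6=52  T7=15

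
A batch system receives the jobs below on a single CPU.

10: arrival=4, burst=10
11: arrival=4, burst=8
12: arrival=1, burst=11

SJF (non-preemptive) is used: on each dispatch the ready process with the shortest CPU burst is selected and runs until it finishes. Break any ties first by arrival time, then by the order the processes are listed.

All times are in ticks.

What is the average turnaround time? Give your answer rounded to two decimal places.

Schedule: | idle 0-1 | 12 1-12 | 11 12-20 | 10 20-30 |
Completion: 10=30  11=20  12=12
Turnaround times: 10=26, 11=16, 12=11
Average turnaround = (26+16+11) / 3 = 53/3 = 17.67

17.67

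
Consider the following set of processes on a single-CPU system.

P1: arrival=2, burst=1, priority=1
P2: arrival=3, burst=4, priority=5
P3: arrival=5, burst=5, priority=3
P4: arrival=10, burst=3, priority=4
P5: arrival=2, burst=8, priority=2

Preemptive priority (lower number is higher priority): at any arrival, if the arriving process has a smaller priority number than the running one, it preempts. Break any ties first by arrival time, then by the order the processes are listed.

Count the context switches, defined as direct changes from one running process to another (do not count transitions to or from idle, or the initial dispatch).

4

Timeline: | idle 0-2 | P1 2-3 | P5 3-11 | P3 11-16 | P4 16-19 | P2 19-23 |
Completion: P1=3  P2=23  P3=16  P4=19  P5=11
Turnaround (C−A): P1=1  P2=20  P3=11  P4=9  P5=9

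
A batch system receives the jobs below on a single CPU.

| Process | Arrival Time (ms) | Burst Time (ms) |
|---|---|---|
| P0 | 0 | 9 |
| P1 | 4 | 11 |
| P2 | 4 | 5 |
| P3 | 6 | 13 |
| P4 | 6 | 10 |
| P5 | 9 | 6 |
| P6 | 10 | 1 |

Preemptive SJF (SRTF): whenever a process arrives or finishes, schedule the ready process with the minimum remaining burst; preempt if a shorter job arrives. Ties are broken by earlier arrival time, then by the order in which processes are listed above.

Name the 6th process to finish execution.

Timeline: | P0 0-9 | P2 9-10 | P6 10-11 | P2 11-15 | P5 15-21 | P4 21-31 | P1 31-42 | P3 42-55 |
Completion: P0=9  P1=42  P2=15  P3=55  P4=31  P5=21  P6=11
Turnaround (C−A): P0=9  P1=38  P2=11  P3=49  P4=25  P5=12  P6=1
Finish order: P0 → P6 → P2 → P5 → P4 → P1 → P3

P1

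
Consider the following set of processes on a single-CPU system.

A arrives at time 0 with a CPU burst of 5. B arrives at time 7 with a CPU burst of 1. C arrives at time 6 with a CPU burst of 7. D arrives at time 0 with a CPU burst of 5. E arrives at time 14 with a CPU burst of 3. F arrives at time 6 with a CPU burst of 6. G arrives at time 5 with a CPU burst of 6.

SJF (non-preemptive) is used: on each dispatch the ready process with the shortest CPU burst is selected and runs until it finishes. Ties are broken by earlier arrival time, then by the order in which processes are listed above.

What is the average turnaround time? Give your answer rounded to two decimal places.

12.00

Gantt: | A 0-5 | D 5-10 | B 10-11 | G 11-17 | E 17-20 | F 20-26 | C 26-33 |
Completion: A=5  B=11  C=33  D=10  E=20  F=26  G=17
Turnaround (C−A): A=5  B=4  C=27  D=10  E=6  F=20  G=12
Turnaround times: A=5, B=4, C=27, D=10, E=6, F=20, G=12
Average turnaround = (5+4+27+10+6+20+12) / 7 = 84/7 = 12.00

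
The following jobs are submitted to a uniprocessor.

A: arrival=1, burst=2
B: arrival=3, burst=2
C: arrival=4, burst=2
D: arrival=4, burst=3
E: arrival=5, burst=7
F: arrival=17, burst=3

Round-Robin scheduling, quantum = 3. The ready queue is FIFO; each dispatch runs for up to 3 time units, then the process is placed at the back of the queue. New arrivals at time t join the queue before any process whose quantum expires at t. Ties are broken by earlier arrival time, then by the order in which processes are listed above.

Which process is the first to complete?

Timeline: | idle 0-1 | A 1-3 | B 3-5 | C 5-7 | D 7-10 | E 10-17 | F 17-20 |
Completion: A=3  B=5  C=7  D=10  E=17  F=20
Turnaround (C−A): A=2  B=2  C=3  D=6  E=12  F=3
Finish order: A → B → C → D → E → F

A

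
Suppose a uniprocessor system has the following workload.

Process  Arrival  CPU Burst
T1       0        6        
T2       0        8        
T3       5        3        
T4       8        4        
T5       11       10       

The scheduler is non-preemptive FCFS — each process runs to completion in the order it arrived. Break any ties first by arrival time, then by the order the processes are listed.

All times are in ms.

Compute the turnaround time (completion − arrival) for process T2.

Timeline: | T1 0-6 | T2 6-14 | T3 14-17 | T4 17-21 | T5 21-31 |
Completion: T1=6  T2=14  T3=17  T4=21  T5=31
Turnaround (C−A): T1=6  T2=14  T3=12  T4=13  T5=20
Turnaround(T2) = completion − arrival = 14 − 0 = 14

14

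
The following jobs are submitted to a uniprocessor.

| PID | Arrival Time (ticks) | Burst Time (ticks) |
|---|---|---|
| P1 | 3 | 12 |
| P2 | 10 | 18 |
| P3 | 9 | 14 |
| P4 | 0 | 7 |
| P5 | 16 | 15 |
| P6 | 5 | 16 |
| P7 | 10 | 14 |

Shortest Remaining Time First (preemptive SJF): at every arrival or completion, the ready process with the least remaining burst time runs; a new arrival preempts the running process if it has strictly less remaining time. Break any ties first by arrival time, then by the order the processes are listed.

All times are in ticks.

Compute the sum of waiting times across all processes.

Schedule: | P4 0-7 | P1 7-19 | P3 19-33 | P7 33-47 | P5 47-62 | P6 62-78 | P2 78-96 |
Completion: P1=19  P2=96  P3=33  P4=7  P5=62  P6=78  P7=47
Turnaround (C−A): P1=16  P2=86  P3=24  P4=7  P5=46  P6=73  P7=37
Waiting = turnaround − burst: P1=4, P2=68, P3=10, P4=0, P5=31, P6=57, P7=23
Total waiting = 4 + 68 + 10 + 0 + 31 + 57 + 23 = 193

193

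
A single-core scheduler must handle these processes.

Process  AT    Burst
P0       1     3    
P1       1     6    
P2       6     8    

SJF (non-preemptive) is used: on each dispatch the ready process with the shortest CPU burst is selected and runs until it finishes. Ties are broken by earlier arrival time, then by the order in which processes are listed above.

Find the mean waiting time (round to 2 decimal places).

2.33

Timeline: | idle 0-1 | P0 1-4 | P1 4-10 | P2 10-18 |
Completion: P0=4  P1=10  P2=18
Waiting times: P0=0, P1=3, P2=4
Average waiting = (0+3+4) / 3 = 7/3 = 2.33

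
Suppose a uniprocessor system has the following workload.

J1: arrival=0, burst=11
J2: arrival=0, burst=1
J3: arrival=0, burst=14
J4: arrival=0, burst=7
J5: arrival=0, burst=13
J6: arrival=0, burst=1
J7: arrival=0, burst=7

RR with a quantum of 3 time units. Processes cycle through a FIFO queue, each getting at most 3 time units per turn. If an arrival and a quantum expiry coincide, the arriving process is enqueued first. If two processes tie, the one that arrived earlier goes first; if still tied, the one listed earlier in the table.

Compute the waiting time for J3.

Timeline: | J1 0-3 | J2 3-4 | J3 4-7 | J4 7-10 | J5 10-13 | J6 13-14 | J7 14-17 | J1 17-20 | J3 20-23 | J4 23-26 | J5 26-29 | J7 29-32 | J1 32-35 | J3 35-38 | J4 38-39 | J5 39-42 | J7 42-43 | J1 43-45 | J3 45-48 | J5 48-51 | J3 51-53 | J5 53-54 |
Completion: J1=45  J2=4  J3=53  J4=39  J5=54  J6=14  J7=43
Waiting(J3) = turnaround − burst = 53 − 14 = 39

39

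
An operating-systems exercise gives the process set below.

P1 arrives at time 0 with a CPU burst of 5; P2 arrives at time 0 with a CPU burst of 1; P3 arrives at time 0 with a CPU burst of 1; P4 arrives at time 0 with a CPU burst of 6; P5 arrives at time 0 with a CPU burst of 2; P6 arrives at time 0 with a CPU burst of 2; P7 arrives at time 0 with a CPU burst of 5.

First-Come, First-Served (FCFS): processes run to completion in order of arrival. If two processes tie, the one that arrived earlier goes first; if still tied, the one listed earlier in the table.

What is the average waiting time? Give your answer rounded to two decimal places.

Timeline: | P1 0-5 | P2 5-6 | P3 6-7 | P4 7-13 | P5 13-15 | P6 15-17 | P7 17-22 |
Completion: P1=5  P2=6  P3=7  P4=13  P5=15  P6=17  P7=22
Turnaround (C−A): P1=5  P2=6  P3=7  P4=13  P5=15  P6=17  P7=22
Waiting times: P1=0, P2=5, P3=6, P4=7, P5=13, P6=15, P7=17
Average waiting = (0+5+6+7+13+15+17) / 7 = 63/7 = 9.00

9.00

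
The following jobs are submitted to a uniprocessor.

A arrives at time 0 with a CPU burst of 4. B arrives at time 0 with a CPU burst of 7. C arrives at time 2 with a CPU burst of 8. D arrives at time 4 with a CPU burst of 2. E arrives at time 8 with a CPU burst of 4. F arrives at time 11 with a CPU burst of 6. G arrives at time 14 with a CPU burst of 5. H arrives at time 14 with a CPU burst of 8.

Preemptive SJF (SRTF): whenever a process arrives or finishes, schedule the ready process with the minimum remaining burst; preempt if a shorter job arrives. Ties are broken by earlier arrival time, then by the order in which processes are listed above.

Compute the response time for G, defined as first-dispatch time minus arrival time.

3

Timeline: | A 0-4 | D 4-6 | B 6-8 | E 8-12 | B 12-17 | G 17-22 | F 22-28 | C 28-36 | H 36-44 |
Completion: A=4  B=17  C=36  D=6  E=12  F=28  G=22  H=44
Turnaround (C−A): A=4  B=17  C=34  D=2  E=4  F=17  G=8  H=30
Response(G) = first start − arrival = 17 − 14 = 3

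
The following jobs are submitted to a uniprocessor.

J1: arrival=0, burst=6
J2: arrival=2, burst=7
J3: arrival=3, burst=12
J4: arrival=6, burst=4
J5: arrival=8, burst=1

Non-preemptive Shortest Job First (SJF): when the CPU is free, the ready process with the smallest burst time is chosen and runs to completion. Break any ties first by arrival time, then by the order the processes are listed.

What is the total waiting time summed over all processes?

26

Schedule: | J1 0-6 | J4 6-10 | J5 10-11 | J2 11-18 | J3 18-30 |
Completion: J1=6  J2=18  J3=30  J4=10  J5=11
Waiting = turnaround − burst: J1=0, J2=9, J3=15, J4=0, J5=2
Total waiting = 0 + 9 + 15 + 0 + 2 = 26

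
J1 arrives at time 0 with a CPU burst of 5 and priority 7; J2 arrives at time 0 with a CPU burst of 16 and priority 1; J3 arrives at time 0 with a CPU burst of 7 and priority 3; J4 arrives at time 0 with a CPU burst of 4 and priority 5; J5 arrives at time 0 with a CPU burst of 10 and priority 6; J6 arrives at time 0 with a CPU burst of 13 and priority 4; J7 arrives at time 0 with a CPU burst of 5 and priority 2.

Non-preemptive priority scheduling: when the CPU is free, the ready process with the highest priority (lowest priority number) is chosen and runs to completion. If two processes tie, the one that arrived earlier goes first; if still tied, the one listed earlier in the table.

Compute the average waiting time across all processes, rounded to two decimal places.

Timeline: | J2 0-16 | J7 16-21 | J3 21-28 | J6 28-41 | J4 41-45 | J5 45-55 | J1 55-60 |
Completion: J1=60  J2=16  J3=28  J4=45  J5=55  J6=41  J7=21
Waiting times: J1=55, J2=0, J3=21, J4=41, J5=45, J6=28, J7=16
Average waiting = (55+0+21+41+45+28+16) / 7 = 206/7 = 29.43

29.43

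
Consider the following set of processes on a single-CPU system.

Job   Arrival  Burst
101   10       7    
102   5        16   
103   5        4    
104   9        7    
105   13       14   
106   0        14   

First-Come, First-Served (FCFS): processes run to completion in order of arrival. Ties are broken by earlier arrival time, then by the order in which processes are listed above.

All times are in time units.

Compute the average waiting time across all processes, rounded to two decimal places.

20.83

Gantt: | 106 0-14 | 102 14-30 | 103 30-34 | 104 34-41 | 101 41-48 | 105 48-62 |
Completion: 101=48  102=30  103=34  104=41  105=62  106=14
Waiting times: 101=31, 102=9, 103=25, 104=25, 105=35, 106=0
Average waiting = (31+9+25+25+35+0) / 6 = 125/6 = 20.83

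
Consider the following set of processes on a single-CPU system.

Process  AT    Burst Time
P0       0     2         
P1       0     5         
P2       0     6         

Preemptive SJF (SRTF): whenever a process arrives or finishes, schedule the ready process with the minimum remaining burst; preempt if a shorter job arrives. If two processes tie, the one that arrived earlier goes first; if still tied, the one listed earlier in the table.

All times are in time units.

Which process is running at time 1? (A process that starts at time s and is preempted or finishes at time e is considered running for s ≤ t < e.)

P0

Gantt: | P0 0-2 | P1 2-7 | P2 7-13 |
Completion: P0=2  P1=7  P2=13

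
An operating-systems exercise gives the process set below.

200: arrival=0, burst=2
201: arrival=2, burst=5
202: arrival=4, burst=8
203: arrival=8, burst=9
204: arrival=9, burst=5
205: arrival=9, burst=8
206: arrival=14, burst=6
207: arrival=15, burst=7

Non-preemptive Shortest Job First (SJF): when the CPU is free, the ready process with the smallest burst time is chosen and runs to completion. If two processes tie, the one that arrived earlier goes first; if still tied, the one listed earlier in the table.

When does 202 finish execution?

Schedule: | 200 0-2 | 201 2-7 | 202 7-15 | 204 15-20 | 206 20-26 | 207 26-33 | 205 33-41 | 203 41-50 |
Completion: 200=2  201=7  202=15  203=50  204=20  205=41  206=26  207=33
Turnaround (C−A): 200=2  201=5  202=11  203=42  204=11  205=32  206=12  207=18

15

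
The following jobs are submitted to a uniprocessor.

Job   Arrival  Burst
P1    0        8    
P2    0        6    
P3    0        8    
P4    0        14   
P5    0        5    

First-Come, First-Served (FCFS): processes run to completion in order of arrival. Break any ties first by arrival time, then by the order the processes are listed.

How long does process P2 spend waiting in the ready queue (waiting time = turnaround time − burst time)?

Timeline: | P1 0-8 | P2 8-14 | P3 14-22 | P4 22-36 | P5 36-41 |
Completion: P1=8  P2=14  P3=22  P4=36  P5=41
Turnaround (C−A): P1=8  P2=14  P3=22  P4=36  P5=41
Waiting(P2) = turnaround − burst = 14 − 6 = 8

8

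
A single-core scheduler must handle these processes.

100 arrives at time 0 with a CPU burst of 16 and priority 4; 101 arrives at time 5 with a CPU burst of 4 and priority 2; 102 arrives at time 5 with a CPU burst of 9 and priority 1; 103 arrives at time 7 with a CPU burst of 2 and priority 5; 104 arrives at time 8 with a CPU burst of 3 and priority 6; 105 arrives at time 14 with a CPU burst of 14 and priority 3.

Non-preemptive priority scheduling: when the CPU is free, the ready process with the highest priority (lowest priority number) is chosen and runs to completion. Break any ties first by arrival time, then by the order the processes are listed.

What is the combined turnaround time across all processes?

Timeline: | 100 0-16 | 102 16-25 | 101 25-29 | 105 29-43 | 103 43-45 | 104 45-48 |
Completion: 100=16  101=29  102=25  103=45  104=48  105=43
Turnaround = completion − arrival: 100=16, 101=24, 102=20, 103=38, 104=40, 105=29
Total turnaround = 16 + 24 + 20 + 38 + 40 + 29 = 167

167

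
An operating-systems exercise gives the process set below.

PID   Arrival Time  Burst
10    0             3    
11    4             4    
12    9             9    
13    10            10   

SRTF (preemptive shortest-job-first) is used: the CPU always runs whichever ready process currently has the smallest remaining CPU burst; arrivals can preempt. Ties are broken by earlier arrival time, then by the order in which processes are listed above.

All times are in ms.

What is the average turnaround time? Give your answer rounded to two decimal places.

8.50

Gantt: | 10 0-3 | idle 3-4 | 11 4-8 | idle 8-9 | 12 9-18 | 13 18-28 |
Completion: 10=3  11=8  12=18  13=28
Turnaround (C−A): 10=3  11=4  12=9  13=18
Turnaround times: 10=3, 11=4, 12=9, 13=18
Average turnaround = (3+4+9+18) / 4 = 34/4 = 8.50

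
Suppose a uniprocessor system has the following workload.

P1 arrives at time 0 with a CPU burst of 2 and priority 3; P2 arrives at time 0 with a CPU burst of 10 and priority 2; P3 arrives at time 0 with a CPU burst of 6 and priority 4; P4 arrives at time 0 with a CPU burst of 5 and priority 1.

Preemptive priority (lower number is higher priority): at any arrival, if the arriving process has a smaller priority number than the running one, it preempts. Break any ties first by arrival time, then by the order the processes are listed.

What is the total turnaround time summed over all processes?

60

Timeline: | P4 0-5 | P2 5-15 | P1 15-17 | P3 17-23 |
Completion: P1=17  P2=15  P3=23  P4=5
Turnaround = completion − arrival: P1=17, P2=15, P3=23, P4=5
Total turnaround = 17 + 15 + 23 + 5 = 60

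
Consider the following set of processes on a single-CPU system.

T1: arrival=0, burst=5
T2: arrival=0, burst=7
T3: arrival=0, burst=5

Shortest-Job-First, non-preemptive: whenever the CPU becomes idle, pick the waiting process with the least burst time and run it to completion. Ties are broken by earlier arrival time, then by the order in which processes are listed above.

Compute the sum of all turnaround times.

32

Schedule: | T1 0-5 | T3 5-10 | T2 10-17 |
Completion: T1=5  T2=17  T3=10
Turnaround (C−A): T1=5  T2=17  T3=10
Turnaround = completion − arrival: T1=5, T2=17, T3=10
Total turnaround = 5 + 17 + 10 = 32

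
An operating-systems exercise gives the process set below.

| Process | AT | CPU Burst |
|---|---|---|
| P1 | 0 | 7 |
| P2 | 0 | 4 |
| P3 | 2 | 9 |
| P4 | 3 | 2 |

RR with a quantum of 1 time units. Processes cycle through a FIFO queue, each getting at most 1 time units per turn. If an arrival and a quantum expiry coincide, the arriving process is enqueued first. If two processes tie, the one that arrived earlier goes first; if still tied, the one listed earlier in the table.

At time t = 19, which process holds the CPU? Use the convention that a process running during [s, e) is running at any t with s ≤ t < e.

Schedule: | P1 0-1 | P2 1-2 | P1 2-3 | P3 3-4 | P2 4-5 | P4 5-6 | P1 6-7 | P3 7-8 | P2 8-9 | P4 9-10 | P1 10-11 | P3 11-12 | P2 12-13 | P1 13-14 | P3 14-15 | P1 15-16 | P3 16-17 | P1 17-18 | P3 18-22 |
Completion: P1=18  P2=13  P3=22  P4=10
Turnaround (C−A): P1=18  P2=13  P3=20  P4=7

P3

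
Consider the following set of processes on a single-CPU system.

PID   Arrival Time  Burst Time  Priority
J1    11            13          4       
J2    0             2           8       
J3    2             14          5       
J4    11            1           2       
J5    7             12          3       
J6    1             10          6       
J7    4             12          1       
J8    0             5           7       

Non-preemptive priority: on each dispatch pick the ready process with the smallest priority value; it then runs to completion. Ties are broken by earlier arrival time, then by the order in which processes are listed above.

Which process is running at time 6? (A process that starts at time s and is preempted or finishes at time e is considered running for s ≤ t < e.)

Schedule: | J8 0-5 | J7 5-17 | J4 17-18 | J5 18-30 | J1 30-43 | J3 43-57 | J6 57-67 | J2 67-69 |
Completion: J1=43  J2=69  J3=57  J4=18  J5=30  J6=67  J7=17  J8=5
Turnaround (C−A): J1=32  J2=69  J3=55  J4=7  J5=23  J6=66  J7=13  J8=5

J7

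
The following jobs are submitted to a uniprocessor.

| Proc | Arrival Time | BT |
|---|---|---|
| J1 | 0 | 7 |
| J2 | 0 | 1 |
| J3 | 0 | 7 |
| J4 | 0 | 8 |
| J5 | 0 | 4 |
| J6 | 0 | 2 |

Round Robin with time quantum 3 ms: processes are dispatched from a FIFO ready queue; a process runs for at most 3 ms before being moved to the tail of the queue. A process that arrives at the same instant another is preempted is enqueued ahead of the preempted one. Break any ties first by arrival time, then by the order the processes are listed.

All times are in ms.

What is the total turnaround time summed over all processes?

126

Gantt: | J1 0-3 | J2 3-4 | J3 4-7 | J4 7-10 | J5 10-13 | J6 13-15 | J1 15-18 | J3 18-21 | J4 21-24 | J5 24-25 | J1 25-26 | J3 26-27 | J4 27-29 |
Completion: J1=26  J2=4  J3=27  J4=29  J5=25  J6=15
Turnaround (C−A): J1=26  J2=4  J3=27  J4=29  J5=25  J6=15
Turnaround = completion − arrival: J1=26, J2=4, J3=27, J4=29, J5=25, J6=15
Total turnaround = 26 + 4 + 27 + 29 + 25 + 15 = 126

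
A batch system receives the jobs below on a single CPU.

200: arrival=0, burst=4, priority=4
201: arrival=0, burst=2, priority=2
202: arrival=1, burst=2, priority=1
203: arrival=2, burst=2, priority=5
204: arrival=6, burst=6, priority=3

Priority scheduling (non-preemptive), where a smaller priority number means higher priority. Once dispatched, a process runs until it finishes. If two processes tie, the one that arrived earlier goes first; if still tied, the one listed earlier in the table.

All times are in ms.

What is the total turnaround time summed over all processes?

35

Gantt: | 201 0-2 | 202 2-4 | 200 4-8 | 204 8-14 | 203 14-16 |
Completion: 200=8  201=2  202=4  203=16  204=14
Turnaround (C−A): 200=8  201=2  202=3  203=14  204=8
Turnaround = completion − arrival: 200=8, 201=2, 202=3, 203=14, 204=8
Total turnaround = 8 + 2 + 3 + 14 + 8 = 35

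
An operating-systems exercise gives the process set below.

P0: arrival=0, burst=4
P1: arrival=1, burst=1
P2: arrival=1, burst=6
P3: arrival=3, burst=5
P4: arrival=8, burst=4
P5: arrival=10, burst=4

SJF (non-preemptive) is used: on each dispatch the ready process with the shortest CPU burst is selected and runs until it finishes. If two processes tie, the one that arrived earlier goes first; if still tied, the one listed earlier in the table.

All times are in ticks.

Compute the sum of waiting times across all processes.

Gantt: | P0 0-4 | P1 4-5 | P3 5-10 | P4 10-14 | P5 14-18 | P2 18-24 |
Completion: P0=4  P1=5  P2=24  P3=10  P4=14  P5=18
Waiting = turnaround − burst: P0=0, P1=3, P2=17, P3=2, P4=2, P5=4
Total waiting = 0 + 3 + 17 + 2 + 2 + 4 = 28

28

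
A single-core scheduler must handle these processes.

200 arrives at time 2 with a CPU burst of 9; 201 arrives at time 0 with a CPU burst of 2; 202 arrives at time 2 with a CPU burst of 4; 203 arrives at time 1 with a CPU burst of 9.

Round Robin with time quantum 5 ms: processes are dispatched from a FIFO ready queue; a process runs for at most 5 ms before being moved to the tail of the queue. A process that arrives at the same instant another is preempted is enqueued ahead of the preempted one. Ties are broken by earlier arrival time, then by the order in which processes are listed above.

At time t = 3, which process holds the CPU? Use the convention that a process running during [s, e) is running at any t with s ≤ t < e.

Schedule: | 201 0-2 | 203 2-7 | 200 7-12 | 202 12-16 | 203 16-20 | 200 20-24 |
Completion: 200=24  201=2  202=16  203=20

203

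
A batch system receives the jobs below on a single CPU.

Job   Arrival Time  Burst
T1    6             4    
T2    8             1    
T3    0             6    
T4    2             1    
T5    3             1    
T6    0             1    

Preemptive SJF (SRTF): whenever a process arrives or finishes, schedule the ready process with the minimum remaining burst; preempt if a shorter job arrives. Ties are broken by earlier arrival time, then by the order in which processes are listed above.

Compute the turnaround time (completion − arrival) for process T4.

Timeline: | T6 0-1 | T3 1-2 | T4 2-3 | T5 3-4 | T3 4-9 | T2 9-10 | T1 10-14 |
Completion: T1=14  T2=10  T3=9  T4=3  T5=4  T6=1
Turnaround (C−A): T1=8  T2=2  T3=9  T4=1  T5=1  T6=1
Turnaround(T4) = completion − arrival = 3 − 2 = 1

1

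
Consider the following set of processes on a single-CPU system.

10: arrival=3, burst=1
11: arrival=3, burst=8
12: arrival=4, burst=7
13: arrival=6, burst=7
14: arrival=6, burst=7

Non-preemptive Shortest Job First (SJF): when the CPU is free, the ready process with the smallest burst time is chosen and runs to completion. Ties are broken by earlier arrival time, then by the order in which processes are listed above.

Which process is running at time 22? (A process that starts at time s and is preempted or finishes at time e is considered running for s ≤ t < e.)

Timeline: | idle 0-3 | 10 3-4 | 12 4-11 | 13 11-18 | 14 18-25 | 11 25-33 |
Completion: 10=4  11=33  12=11  13=18  14=25
Turnaround (C−A): 10=1  11=30  12=7  13=12  14=19

14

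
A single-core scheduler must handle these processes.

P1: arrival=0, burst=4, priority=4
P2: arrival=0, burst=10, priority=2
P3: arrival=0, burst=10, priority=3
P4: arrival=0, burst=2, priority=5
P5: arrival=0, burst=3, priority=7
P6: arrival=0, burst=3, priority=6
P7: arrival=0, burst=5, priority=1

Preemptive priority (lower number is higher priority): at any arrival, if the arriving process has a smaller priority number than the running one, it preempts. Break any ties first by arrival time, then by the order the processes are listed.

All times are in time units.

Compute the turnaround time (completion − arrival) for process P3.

Gantt: | P7 0-5 | P2 5-15 | P3 15-25 | P1 25-29 | P4 29-31 | P6 31-34 | P5 34-37 |
Completion: P1=29  P2=15  P3=25  P4=31  P5=37  P6=34  P7=5
Turnaround(P3) = completion − arrival = 25 − 0 = 25

25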